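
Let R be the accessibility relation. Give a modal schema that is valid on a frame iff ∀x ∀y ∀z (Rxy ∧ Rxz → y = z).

◇q → □q

The condition is partial functionality. The CD schema ◇q → □q defines it.
Suppose ◇q→□q is valid. Take Rxy, Rxz and set V(q)={y}. Then ◇q at x, so □q at x, so q at z, i.e. z=y.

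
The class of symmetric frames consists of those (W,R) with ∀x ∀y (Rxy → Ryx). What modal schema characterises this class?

This is symmetry; the standard corresponding axiom is B: q → □◇q.
Suppose q→□◇q is valid. Take Rxy and set V(q)={x}. Then q at x, so □◇q at x, so ◇q at y, so some z with Ryz has q; z=x, i.e. Ryx.

q → □◇q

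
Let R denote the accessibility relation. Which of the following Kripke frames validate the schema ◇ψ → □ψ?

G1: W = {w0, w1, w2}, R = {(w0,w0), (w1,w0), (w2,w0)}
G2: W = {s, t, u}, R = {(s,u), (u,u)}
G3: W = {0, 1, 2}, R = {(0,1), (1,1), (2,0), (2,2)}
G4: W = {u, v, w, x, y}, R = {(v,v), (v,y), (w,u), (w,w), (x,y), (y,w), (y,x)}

G1, G2

The schema corresponds to partial functionality: ∀x ∀y ∀z (Rxy ∧ Rxz → y = z).
G1: satisfies the condition.
G2: satisfies the condition.
G3: fails — 2 sees both 0 and 2.
G4: fails — v sees both v and y.
Valid on: G1, G2.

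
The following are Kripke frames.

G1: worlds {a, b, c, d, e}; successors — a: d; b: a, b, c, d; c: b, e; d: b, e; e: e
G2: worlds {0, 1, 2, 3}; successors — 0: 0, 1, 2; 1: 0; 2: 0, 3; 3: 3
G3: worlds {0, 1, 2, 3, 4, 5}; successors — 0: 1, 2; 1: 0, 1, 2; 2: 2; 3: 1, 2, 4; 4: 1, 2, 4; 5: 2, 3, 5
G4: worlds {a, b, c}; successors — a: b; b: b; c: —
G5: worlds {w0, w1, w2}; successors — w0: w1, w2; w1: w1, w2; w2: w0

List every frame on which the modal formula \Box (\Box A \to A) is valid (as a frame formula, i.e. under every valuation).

G4

The schema corresponds to shift-reflexivity: \forall x \forall y (Rxy \to Ryy).
G1: fails — Rbc but not Rcc.
G2: fails — R02 but not R22.
G3: fails — R10 but not R00.
G4: holds.
G5: fails — Rw1w2 but not Rw2w2.
Valid on: G4.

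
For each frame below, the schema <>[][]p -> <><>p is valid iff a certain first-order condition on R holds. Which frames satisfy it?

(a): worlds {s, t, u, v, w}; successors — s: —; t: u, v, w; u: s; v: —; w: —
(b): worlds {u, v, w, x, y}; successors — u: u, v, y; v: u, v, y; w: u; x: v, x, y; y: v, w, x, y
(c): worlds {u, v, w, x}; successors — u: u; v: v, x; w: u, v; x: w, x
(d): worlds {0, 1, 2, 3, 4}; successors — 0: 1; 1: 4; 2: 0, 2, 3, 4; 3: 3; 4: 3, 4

(b), (c), (d)

Frame correspondent (Sahlqvist): forall x forall y (xRy -> exists w (y R^2 w & x R^2 w)) — i.e. a generalized confluence (Geach) condition.
(a): fails — tRu but no w* with uR²w* and tR²w*.
(b): condition met.
(c): condition met.
(d): condition met.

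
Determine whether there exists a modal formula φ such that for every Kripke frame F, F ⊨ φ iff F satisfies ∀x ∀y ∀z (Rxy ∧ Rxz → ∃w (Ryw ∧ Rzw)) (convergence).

Yes, by ◇□q → □◇q

The condition is convergence. A defining modal formula is ◇□q → □◇q.
Suppose ◇□q→□◇q is valid. Take Rxy, Rxz and set V(q)={w : Ryw}. Then □q at y so ◇□q at x, so □◇q at x, so ◇q at z, giving w with Rzw and Ryw.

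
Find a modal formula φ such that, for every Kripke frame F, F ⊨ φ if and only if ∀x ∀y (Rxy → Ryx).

q → □◇q

A defining formula is q → □◇q (the B axiom).
Suppose q→□◇q is valid. Take Rxy and set V(q)={x}. Then q at x, so □◇q at x, so ◇q at y, so some z with Ryz has q; z=x, i.e. Ryx.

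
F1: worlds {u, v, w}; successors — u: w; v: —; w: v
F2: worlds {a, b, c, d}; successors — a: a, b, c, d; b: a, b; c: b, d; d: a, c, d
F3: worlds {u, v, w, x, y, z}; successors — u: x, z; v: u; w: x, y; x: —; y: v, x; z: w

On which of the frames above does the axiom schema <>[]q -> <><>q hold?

F2

Frame correspondent (Sahlqvist): forall x forall y (xRy -> exists w (yRw & x R^2 w)) — i.e. a generalized confluence (Geach) condition.
F1: fails — wRv but no t with vRt and wR²t.
F2: satisfies the condition.
F3: fails — uRx but no t with xRt and uR²t.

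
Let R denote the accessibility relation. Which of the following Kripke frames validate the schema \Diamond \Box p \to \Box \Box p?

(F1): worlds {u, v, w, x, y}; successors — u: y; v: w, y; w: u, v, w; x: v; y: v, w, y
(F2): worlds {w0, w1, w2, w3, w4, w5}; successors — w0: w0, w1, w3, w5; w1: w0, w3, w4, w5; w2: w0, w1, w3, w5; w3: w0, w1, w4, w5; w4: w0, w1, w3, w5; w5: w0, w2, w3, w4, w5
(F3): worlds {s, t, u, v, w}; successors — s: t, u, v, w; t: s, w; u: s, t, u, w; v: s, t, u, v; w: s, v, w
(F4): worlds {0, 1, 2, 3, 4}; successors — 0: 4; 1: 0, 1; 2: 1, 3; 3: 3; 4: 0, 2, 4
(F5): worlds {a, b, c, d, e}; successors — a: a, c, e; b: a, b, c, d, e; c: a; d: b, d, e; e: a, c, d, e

Frame correspondent (Sahlqvist): \forall x \forall y \forall z ((xRy \wedge x R^2 z) \to \exists w (yRw \wedge z = w)) — i.e. a generalized confluence (Geach) condition.
(F1): fails — vRw, vR²y but no t with wRt and y=t.
(F2): fails — w0Rw0, w0R²w2 but no w with w0Rw and w2=w.
(F3): fails — sRt, sR²t but no w* with tRw* and t=w*.
(F4): fails — 1R0, 1R²0 but no w with 0Rw and 0=w.
(F5): fails — aRa, aR²d but no w with aRw and d=w.
Valid on no frame.

none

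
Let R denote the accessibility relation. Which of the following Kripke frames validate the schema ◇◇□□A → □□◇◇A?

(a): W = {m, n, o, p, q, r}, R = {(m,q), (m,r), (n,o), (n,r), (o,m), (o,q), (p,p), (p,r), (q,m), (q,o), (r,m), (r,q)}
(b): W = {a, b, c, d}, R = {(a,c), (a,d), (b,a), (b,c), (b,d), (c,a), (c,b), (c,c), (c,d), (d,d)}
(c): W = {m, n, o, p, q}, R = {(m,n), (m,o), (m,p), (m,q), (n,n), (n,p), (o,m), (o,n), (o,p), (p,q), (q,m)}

This is the axiom for a generalized confluence (Geach) condition; its first-order frame correspondent is ∀x ∀y ∀z ((xR²y ∧ xR²z) → ∃w (yR²w ∧ zR²w)).
(a): condition met.
(b): condition met.
(c): fails — mR²n, mR²p but no w with nR²w and pR²w.

(a), (b)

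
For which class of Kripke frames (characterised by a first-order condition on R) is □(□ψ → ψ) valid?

Suppose □(□ψ→ψ) is valid. Take Rxy and set V(ψ)={w : Ryw}. Then at y, □ψ holds; since □(□ψ→ψ) at x, □ψ→ψ at y, so ψ at y, i.e. Ryy.
Conversely, on a frame with shift-reflexivity the schema holds at every world under every valuation.
So the correspondent is shift-reflexivity.

shift-reflexivity: ∀x ∀y (Rxy → Ryy)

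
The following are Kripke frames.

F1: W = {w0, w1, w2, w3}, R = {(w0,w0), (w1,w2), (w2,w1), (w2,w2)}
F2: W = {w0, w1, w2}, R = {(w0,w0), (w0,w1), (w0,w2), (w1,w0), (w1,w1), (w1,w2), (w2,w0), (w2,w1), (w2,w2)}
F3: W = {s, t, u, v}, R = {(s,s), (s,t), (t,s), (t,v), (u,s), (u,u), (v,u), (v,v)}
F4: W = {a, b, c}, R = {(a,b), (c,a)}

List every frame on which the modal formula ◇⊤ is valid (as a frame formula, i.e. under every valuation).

The schema corresponds to seriality: ∀x ∃y Rxy.
F1: fails — world w3 has no successor.
F2: holds.
F3: holds.
F4: fails — world b has no successor.
Valid on: F2, F3.

F2, F3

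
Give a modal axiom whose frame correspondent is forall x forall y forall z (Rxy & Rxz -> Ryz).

A defining formula is ◇s → □◇s (the 5 axiom).
Suppose ◇s→□◇s is valid. Take Rxy, Rxz and set V(s)={y}. Then ◇s at x, so □◇s at x, so ◇s at z, so some w with Rzw has s; w=y, i.e. Rzy. By symmetry of the argument, Ryz.

◇s → □◇s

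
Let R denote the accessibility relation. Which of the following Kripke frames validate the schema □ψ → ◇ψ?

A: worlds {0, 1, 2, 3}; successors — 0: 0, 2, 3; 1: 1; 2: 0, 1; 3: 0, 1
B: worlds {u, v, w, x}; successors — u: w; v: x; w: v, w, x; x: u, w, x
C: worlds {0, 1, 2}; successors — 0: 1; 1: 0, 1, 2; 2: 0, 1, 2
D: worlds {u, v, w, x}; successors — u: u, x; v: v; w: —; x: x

Frame correspondent (Sahlqvist): ∀x ∃y Rxy — i.e. seriality.
A: condition met.
B: condition met.
C: condition met.
D: fails — world w has no successor.
Valid on: A, B, C.

A, B, C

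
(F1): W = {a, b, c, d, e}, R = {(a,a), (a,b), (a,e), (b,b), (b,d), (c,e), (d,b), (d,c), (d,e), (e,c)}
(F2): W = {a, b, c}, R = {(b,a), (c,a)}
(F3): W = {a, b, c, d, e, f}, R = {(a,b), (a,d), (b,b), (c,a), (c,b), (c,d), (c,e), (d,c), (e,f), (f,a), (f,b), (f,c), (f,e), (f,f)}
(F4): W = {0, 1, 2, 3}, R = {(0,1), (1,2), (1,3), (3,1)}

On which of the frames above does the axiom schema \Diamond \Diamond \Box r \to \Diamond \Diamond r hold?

This is the axiom for a generalized confluence (Geach) condition; its first-order frame correspondent is \forall x \forall y (x R^2 y \to \exists w (yRw \wedge x R^2 w)).
(F1): fails — cR²c but no w with cRw and cR²w.
(F2): holds.
(F3): fails — dR²d but no w with dRw and dR²w.
(F4): fails — 0R²2 but no w with 2Rw and 0R²w.

(F2)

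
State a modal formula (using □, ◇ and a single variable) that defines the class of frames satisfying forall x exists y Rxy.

□p → ◇p

A defining formula is □p → ◇p (the D axiom).
Suppose □p→◇p is valid. At any x set V(p)=W. Then □p at x, so ◇p at x, so x has a successor.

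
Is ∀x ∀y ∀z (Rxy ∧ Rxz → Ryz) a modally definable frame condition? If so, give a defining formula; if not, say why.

This is a Sahlqvist condition; the 5 axiom ◇q → □◇q defines it.
Suppose ◇q→□◇q is valid. Take Rxy, Rxz and set V(q)={y}. Then ◇q at x, so □◇q at x, so ◇q at z, so some w with Rzw has q; w=y, i.e. Rzy. By symmetry of the argument, Ryz.

Yes, by ◇q → □◇q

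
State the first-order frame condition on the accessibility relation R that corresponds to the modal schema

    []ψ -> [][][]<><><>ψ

This is a Sahlqvist (Geach-type) schema ◇^0□^1ψ → □^3◇^3ψ.
Minimal-valuation argument: fix x; take any y with xR^0y and any z with xR^3z. Set V(ψ) to the set of worlds R-reachable from y in exactly 1 step. Then □^1ψ holds at y, so the antecedent holds at x; validity forces ◇^3ψ at z, giving a w with zR^3w and yR^1w.
First-order correspondent: forall x forall z (x R^3 z -> exists w (xRw & z R^3 w)).

forall x forall z (x R^3 z -> exists w (xRw & z R^3 w))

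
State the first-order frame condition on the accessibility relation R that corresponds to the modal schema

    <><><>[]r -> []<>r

This is a Sahlqvist (Geach-type) schema ◇^3□^1r → □^1◇^1r.
Minimal-valuation argument: fix x; take any y with xR^3y and any z with xR^1z. Set V(r) to the set of worlds R-reachable from y in exactly 1 step. Then □^1r holds at y, so the antecedent holds at x; validity forces ◇^1r at z, giving a w with zR^1w and yR^1w.
First-order correspondent: forall x forall y forall z ((x R^3 y & xRz) -> exists w (yRw & zRw)).

forall x forall y forall z ((x R^3 y & xRz) -> exists w (yRw & zRw))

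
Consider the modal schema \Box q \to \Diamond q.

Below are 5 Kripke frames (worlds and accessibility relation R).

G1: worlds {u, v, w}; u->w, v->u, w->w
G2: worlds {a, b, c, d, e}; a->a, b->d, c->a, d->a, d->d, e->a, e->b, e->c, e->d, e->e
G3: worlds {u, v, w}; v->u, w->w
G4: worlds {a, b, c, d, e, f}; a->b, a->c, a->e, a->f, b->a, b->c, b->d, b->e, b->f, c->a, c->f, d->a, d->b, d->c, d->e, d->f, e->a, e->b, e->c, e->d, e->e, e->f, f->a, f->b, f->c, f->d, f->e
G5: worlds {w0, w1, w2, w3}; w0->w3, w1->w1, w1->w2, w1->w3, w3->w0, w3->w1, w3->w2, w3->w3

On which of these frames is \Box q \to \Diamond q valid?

The schema corresponds to seriality: \forall x \exists y Rxy.
G1: condition met.
G2: condition met.
G3: fails — world u has no successor.
G4: condition met.
G5: fails — world w2 has no successor.
Valid on: G1, G2, G4.

G1, G2, G4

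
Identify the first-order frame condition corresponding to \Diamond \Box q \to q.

symmetry

This schema is equivalent to the B axiom q → □◇q.
Its frame correspondent is symmetry — \forall x \forall y (Rxy \to Ryx).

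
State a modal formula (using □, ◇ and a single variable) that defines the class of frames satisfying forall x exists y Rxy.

The condition is seriality. The D schema □p → ◇p defines it.
Suppose □p→◇p is valid. At any x set V(p)=W. Then □p at x, so ◇p at x, so x has a successor.

□p → ◇p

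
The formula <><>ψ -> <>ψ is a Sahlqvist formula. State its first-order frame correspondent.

This is a form of the 4 axiom.
It corresponds to transitivity: forall x forall y forall z (Rxy & Ryz -> Rxz).

transitivity: forall x forall y forall z (Rxy & Ryz -> Rxz)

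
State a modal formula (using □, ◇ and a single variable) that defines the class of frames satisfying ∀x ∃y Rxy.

□p → ◇p

A defining formula is □p → ◇p (the D axiom).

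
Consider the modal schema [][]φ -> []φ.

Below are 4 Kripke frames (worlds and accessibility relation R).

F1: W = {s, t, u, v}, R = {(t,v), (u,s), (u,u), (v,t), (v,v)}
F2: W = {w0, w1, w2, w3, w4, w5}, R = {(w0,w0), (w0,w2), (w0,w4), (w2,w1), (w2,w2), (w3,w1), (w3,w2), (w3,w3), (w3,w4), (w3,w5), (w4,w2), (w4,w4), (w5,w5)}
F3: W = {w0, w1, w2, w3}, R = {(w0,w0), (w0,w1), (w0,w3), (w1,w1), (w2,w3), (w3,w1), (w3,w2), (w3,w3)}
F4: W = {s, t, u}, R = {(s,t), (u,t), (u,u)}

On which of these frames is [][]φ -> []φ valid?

Frame correspondent (Sahlqvist): forall x forall y (Rxy -> exists z (Rxz & Rzy)) — i.e. density.
F1: holds.
F2: holds.
F3: holds.
F4: fails — Rst but no z with Rsz and Rzt.
Valid on: F1, F2, F3.

F1, F2, F3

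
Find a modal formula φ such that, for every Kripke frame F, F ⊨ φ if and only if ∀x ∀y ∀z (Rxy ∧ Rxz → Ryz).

This is the Euclidean property; the standard corresponding axiom is 5: ◇r → □◇r.

◇r → □◇r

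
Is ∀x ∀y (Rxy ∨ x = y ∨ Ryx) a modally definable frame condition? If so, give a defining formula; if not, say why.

No

Any modally definable frame class is closed under disjoint unions.
Take 4 disjoint single-world reflexive frames: each is trivially connected, but their disjoint union has 4 worlds with no edge between distinct components, so it is not connected.
Hence connectedness of R is not modally definable.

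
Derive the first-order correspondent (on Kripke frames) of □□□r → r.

This is a Sahlqvist (Geach-type) schema ◇^0□^3r → □^0◇^0r.
Minimal-valuation argument: fix x; take any y with xR^0y and any z with xR^0z. Set V(r) to the set of worlds R-reachable from y in exactly 3 steps. Then □^3r holds at y, so the antecedent holds at x; validity forces ◇^0r at z, giving a w with zR^0w and yR^3w.
First-order correspondent: ∀x ∃w (xR³w ∧ x = w).

∀x ∃w (xR³w ∧ x = w)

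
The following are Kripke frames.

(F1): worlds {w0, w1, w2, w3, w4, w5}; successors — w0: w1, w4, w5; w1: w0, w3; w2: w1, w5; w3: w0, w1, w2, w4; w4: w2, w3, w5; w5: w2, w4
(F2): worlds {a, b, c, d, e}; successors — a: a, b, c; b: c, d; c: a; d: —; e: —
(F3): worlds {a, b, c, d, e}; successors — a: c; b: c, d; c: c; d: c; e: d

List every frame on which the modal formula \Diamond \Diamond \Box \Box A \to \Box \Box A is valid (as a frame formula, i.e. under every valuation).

This is the axiom for a generalized confluence (Geach) condition; its first-order frame correspondent is \forall x \forall y \forall z ((x R^2 y \wedge x R^2 z) \to \exists w (y R^2 w \wedge z = w)).
(F1): fails — w0R²w2, w0R²w5 but no w with w2R²w and w5=w.
(F2): fails — aR²b, aR²b but no w with bR²w and b=w.
(F3): ✓.
Valid on: (F3).

(F3)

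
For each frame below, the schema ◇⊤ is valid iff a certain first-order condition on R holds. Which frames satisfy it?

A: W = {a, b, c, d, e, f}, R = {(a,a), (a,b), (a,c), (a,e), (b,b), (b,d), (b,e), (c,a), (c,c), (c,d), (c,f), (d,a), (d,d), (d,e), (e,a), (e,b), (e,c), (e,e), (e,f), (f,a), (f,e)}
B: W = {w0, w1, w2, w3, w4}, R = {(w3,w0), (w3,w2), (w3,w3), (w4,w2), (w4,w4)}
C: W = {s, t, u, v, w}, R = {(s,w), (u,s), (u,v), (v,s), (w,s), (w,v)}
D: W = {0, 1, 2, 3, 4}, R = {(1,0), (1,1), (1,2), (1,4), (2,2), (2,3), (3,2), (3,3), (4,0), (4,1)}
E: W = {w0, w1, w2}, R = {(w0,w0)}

A

This is the axiom for seriality; its first-order frame correspondent is ∀x ∃y Rxy.
A: ✓.
B: fails — world w0 has no successor.
C: fails — world t has no successor.
D: fails — world 0 has no successor.
E: fails — world w1 has no successor.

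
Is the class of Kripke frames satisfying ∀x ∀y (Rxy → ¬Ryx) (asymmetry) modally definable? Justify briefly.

Not definable by any modal formula

Modal frame validity is preserved under surjective bounded morphisms.
The 3-cycle (worlds w0,w1,w2 with w0→w1→w2→w0) is asymmetric. Mapping every world to a single reflexive point • is a surjective bounded morphism, and the reflexive point is not asymmetric (R•• but asymmetry requires ¬R••).
So the class is not modally definable.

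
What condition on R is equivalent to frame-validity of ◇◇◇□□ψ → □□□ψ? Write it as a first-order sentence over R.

∀x ∀y ∀z ((xR³y ∧ xR³z) → ∃w (yR²w ∧ z = w))

This is a Sahlqvist (Geach-type) schema ◇^3□^2ψ → □^3◇^0ψ.
Minimal-valuation argument: fix x; take any y with xR^3y and any z with xR^3z. Set V(ψ) to the set of worlds R-reachable from y in exactly 2 steps. Then □^2ψ holds at y, so the antecedent holds at x; validity forces ◇^0ψ at z, giving a w with zR^0w and yR^2w.
First-order correspondent: ∀x ∀y ∀z ((xR³y ∧ xR³z) → ∃w (yR²w ∧ z = w)).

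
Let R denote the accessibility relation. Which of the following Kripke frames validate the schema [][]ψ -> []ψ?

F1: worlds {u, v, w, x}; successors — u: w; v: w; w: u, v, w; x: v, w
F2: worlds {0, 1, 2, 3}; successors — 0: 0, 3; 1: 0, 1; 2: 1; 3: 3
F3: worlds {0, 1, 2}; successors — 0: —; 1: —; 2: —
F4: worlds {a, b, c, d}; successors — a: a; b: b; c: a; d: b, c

The schema corresponds to density: forall x forall y (Rxy -> exists z (Rxz & Rzy)).
F1: condition met.
F2: condition met.
F3: condition met.
F4: fails — Rdc but no z with Rdz and Rzc.
Valid on: F1, F2, F3.

F1, F2, F3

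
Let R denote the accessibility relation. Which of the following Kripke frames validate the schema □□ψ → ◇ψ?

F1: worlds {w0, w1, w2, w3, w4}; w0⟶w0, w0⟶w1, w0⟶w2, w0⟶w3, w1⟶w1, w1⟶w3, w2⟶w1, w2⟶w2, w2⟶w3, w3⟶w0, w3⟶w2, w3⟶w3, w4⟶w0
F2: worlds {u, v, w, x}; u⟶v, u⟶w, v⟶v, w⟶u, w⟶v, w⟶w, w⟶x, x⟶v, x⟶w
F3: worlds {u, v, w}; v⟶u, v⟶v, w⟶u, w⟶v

F1, F2

The schema corresponds to a generalized confluence (Geach) condition: ∀x ∃w (xR²w ∧ xRw).
F1: condition met.
F2: condition met.
F3: fails — at u but no t with uR²t and uRt.
Valid on: F1, F2.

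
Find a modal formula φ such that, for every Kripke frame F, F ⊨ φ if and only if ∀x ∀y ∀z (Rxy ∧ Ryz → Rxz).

This is transitivity; the standard corresponding axiom is 4: □q → □□q.
Suppose □q→□□q is valid. Take Rxy, Ryz and set V(q)={w : Rxw}. Then □q at x, so □□q at x, so □q at y, so q at z, i.e. Rxz.

□q → □□q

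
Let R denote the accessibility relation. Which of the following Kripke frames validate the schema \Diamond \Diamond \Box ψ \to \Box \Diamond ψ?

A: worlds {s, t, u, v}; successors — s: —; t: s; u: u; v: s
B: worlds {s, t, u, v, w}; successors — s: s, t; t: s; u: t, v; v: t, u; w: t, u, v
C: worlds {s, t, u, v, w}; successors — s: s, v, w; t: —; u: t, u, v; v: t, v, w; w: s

A

The schema corresponds to a generalized confluence (Geach) condition: \forall x \forall y \forall z ((x R^2 y \wedge xRz) \to \exists w (yRw \wedge zRw)).
A: holds.
B: fails — uR²t, uRv but no w* with tRw* and vRw*.
C: fails — sR²t, sRs but no w* with tRw* and sRw*.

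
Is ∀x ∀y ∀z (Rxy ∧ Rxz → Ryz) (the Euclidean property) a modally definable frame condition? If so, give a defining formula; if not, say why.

This is a Sahlqvist condition; the 5 axiom ◇p → □◇p defines it.
Suppose ◇p→□◇p is valid. Take Rxy, Rxz and set V(p)={y}. Then ◇p at x, so □◇p at x, so ◇p at z, so some w with Rzw has p; w=y, i.e. Rzy. By symmetry of the argument, Ryz.

Yes, by ◇p → □◇p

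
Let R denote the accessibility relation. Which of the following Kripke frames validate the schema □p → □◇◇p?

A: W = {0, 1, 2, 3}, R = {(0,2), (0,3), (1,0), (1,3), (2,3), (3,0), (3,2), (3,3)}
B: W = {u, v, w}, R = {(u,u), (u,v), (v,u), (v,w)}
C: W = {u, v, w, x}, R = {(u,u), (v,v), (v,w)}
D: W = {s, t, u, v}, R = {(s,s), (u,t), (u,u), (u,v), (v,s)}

A

Frame correspondent (Sahlqvist): ∀x ∀z (xRz → ∃w (xRw ∧ zR²w)) — i.e. a generalized confluence (Geach) condition.
A: condition met.
B: fails — vRw but no t with vRt and wR²t.
C: fails — vRw but no t with vRt and wR²t.
D: fails — uRt but no w with uRw and tR²w.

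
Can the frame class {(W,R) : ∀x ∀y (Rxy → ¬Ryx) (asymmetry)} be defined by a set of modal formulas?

No — not modally definable

If a class were modally definable it would be closed under surjective bounded morphisms (Goldblatt–Thomason).
The 4-cycle (worlds w0,w1,w2,w3 with w0→w1→w2→w3→w0) is asymmetric. Mapping every world to a single reflexive point • is a surjective bounded morphism, and the reflexive point is not asymmetric (R•• but asymmetry requires ¬R••).
Hence asymmetry is not modally definable.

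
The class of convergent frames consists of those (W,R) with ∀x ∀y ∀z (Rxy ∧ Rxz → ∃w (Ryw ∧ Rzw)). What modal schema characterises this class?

This is convergence; the standard corresponding axiom is .2: ◇□q → □◇q.
Suppose ◇□q→□◇q is valid. Take Rxy, Rxz and set V(q)={w : Ryw}. Then □q at y so ◇□q at x, so □◇q at x, so ◇q at z, giving w with Rzw and Ryw.

◇□q → □◇q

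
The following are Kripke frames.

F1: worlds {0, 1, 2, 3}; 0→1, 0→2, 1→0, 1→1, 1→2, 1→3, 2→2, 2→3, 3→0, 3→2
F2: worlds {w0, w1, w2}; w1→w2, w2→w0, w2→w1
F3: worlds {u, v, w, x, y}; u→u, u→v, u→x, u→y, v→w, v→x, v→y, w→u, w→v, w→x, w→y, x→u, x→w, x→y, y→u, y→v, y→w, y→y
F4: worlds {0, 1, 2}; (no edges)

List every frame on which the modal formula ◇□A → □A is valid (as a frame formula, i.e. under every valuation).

The schema corresponds to the Euclidean property: ∀x ∀y ∀z (Rxy ∧ Rxz → Ryz).
F1: fails — R02 and R01 but not R21.
F2: fails — Rw1w2 and Rw1w2 but not Rw2w2.
F3: fails — Ruv and Ruv but not Rvv.
F4: condition met.
Valid on: F4.

F4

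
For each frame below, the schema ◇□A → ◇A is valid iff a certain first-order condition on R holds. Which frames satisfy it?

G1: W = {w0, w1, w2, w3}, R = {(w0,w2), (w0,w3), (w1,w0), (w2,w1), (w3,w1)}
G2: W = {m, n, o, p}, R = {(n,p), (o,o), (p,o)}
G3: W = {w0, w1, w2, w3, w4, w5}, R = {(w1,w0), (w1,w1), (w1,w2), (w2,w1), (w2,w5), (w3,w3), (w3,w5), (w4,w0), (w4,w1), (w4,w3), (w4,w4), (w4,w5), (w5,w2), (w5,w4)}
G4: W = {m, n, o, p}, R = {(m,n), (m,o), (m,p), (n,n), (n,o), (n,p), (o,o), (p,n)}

Frame correspondent (Sahlqvist): ∀x ∀y (xRy → ∃w (yRw ∧ xRw)) — i.e. a generalized confluence (Geach) condition.
G1: fails — w0Rw2 but no w with w2Rw and w0Rw.
G2: fails — nRp but no w with pRw and nRw.
G3: fails — w1Rw0 but no w with w0Rw and w1Rw.
G4: satisfies the condition.

G4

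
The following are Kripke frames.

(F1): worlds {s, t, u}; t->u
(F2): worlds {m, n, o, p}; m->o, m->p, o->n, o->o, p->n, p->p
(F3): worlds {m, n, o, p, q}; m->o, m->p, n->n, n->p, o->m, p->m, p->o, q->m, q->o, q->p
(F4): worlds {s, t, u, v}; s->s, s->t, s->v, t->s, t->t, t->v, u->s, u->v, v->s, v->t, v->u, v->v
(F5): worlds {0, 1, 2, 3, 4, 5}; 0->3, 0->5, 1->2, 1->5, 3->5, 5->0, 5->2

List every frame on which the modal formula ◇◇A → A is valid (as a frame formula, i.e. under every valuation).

This is the axiom for a generalized confluence (Geach) condition; its first-order frame correspondent is ∀x ∀y (xR²y → ∃w (y = w ∧ x = w)).
(F1): condition met.
(F2): fails — mR²n but n ≠ m.
(F3): fails — mR²o but o ≠ m.
(F4): fails — sR²t but t ≠ s.
(F5): fails — 0R²2 but 2 ≠ 0.
Valid on: (F1).

(F1)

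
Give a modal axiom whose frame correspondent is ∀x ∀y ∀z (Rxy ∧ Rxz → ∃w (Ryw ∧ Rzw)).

The condition is convergence. The .2 schema ◇□p → □◇p defines it.
Suppose ◇□p→□◇p is valid. Take Rxy, Rxz and set V(p)={w : Ryw}. Then □p at y so ◇□p at x, so □◇p at x, so ◇p at z, giving w with Rzw and Ryw.

◇□p → □◇p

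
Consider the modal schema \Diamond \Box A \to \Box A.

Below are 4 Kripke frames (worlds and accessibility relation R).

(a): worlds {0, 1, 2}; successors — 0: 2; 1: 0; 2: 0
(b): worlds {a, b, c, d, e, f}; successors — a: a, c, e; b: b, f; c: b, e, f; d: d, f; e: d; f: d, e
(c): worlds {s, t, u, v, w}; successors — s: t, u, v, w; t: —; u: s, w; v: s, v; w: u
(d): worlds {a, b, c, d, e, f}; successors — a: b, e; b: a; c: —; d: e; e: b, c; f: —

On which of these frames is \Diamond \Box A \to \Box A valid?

Frame correspondent (Sahlqvist): \forall x \forall y \forall z (Rxy \wedge Rxz \to Ryz) — i.e. the Euclidean property.
(a): fails — R02 and R02 but not R22.
(b): fails — Rae and Rae but not Ree.
(c): fails — Rsv and Rsw but not Rvw.
(d): fails — Rab and Rab but not Rbb.
Valid on no frame.

none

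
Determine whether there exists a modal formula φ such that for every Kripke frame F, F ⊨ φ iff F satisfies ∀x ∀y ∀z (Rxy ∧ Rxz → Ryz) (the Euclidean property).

This is a Sahlqvist condition; the 5 axiom ◇q → □◇q defines it.
Suppose ◇q→□◇q is valid. Take Rxy, Rxz and set V(q)={y}. Then ◇q at x, so □◇q at x, so ◇q at z, so some w with Rzw has q; w=y, i.e. Rzy. By symmetry of the argument, Ryz.

Yes — defined by ◇q → □◇q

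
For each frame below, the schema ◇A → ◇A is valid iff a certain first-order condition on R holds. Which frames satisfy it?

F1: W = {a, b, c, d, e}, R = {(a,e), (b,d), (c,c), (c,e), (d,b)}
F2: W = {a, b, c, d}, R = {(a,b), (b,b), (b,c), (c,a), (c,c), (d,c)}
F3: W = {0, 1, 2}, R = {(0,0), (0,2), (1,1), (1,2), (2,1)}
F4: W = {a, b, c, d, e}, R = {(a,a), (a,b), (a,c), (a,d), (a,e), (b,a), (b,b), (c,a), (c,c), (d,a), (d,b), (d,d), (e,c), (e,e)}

F1, F2, F3, F4

This is the axiom for a generalized confluence (Geach) condition; its first-order frame correspondent is ∀x ∀y (xRy → ∃w (y = w ∧ xRw)).
F1: ✓.
F2: ✓.
F3: ✓.
F4: ✓.
Valid on: F1, F2, F3, F4.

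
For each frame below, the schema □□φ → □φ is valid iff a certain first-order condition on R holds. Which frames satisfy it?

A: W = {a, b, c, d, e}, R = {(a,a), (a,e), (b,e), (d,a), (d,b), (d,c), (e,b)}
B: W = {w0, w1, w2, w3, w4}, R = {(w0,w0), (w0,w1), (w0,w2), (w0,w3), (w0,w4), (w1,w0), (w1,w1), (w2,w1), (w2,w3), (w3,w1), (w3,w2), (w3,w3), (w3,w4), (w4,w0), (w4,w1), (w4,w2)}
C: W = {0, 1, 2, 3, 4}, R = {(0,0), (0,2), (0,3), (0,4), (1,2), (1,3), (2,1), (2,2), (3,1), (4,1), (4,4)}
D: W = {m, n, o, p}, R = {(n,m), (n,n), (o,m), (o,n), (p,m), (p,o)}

This is the axiom for density; its first-order frame correspondent is ∀x ∀y (Rxy → ∃z (Rxz ∧ Rzy)).
A: fails — Reb but no z with Rez and Rzb.
B: condition met.
C: fails — R31 but no z with R3z and Rz1.
D: fails — Rpo but no z with Rpz and Rzo.
Valid on: B.

B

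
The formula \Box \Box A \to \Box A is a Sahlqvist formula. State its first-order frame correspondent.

density: \forall x \forall y (Rxy \to \exists z (Rxz \wedge Rzy))

Suppose □□A→□A is valid. Take Rxy and set V(A)={w : xR²w}. Then □□A at x, so □A at x, so A at y, i.e. ∃z(Rxz∧Rzy).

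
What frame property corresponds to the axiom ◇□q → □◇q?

convergence: ∀x ∀y ∀z (Rxy ∧ Rxz → ∃w (Ryw ∧ Rzw))

Suppose ◇□q→□◇q is valid. Take Rxy, Rxz and set V(q)={w : Ryw}. Then □q at y so ◇□q at x, so □◇q at x, so ◇q at z, giving w with Rzw and Ryw.
Conversely, on a frame with convergence the schema holds at every world under every valuation.
So the correspondent is convergence.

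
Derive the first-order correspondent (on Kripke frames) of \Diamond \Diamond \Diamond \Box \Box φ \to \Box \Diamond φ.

\forall x \forall y \forall z ((x R^3 y \wedge xRz) \to \exists w (y R^2 w \wedge zRw))

This is a Sahlqvist (Geach-type) schema ◇^3□^2φ → □^1◇^1φ.
Minimal-valuation argument: fix x; take any y with xR^3y and any z with xR^1z. Set V(φ) to the set of worlds R-reachable from y in exactly 2 steps. Then □^2φ holds at y, so the antecedent holds at x; validity forces ◇^1φ at z, giving a w with zR^1w and yR^2w.
First-order correspondent: \forall x \forall y \forall z ((x R^3 y \wedge xRz) \to \exists w (y R^2 w \wedge zRw)).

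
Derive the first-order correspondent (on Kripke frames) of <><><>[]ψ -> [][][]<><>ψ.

forall x forall y forall z ((x R^3 y & x R^3 z) -> exists w (yRw & z R^2 w))

This is a Sahlqvist (Geach-type) schema ◇^3□^1ψ → □^3◇^2ψ.
First-order correspondent: forall x forall y forall z ((x R^3 y & x R^3 z) -> exists w (yRw & z R^2 w)).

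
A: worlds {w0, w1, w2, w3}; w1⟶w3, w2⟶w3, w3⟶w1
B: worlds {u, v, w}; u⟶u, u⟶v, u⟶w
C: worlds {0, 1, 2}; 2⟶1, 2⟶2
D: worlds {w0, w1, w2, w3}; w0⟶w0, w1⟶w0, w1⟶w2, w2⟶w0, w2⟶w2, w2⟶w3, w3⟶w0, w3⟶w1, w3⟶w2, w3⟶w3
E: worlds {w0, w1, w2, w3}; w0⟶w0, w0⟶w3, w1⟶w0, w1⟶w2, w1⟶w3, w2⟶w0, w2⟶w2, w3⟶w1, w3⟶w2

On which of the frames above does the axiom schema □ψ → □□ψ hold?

B, C

Frame correspondent (Sahlqvist): ∀x ∀y ∀z (Rxy ∧ Ryz → Rxz) — i.e. transitivity.
A: fails — Rw3w1 and Rw1w3 but not Rw3w3.
B: satisfies the condition.
C: satisfies the condition.
D: fails — Rw1w2 and Rw2w3 but not Rw1w3.
E: fails — Rw3w1 and Rw1w0 but not Rw3w0.
Valid on: B, C.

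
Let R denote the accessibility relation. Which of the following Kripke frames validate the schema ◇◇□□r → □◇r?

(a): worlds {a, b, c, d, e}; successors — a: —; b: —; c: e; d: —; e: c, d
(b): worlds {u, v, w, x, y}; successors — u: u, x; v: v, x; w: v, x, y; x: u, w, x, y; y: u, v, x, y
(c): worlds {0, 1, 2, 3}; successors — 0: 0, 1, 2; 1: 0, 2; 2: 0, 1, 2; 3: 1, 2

(b), (c)

The schema corresponds to a generalized confluence (Geach) condition: ∀x ∀y ∀z ((xR²y ∧ xRz) → ∃w (yR²w ∧ zRw)).
(a): fails — cR²d, cRe but no w with dR²w and eRw.
(b): condition met.
(c): condition met.
Valid on: (b), (c).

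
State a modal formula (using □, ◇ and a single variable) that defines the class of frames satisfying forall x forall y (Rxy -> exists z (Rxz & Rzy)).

The condition is density. The C4 schema □□r → □r defines it.
Suppose □□r→□r is valid. Take Rxy and set V(r)={w : xR²w}. Then □□r at x, so □r at x, so r at y, i.e. ∃z(Rxz∧Rzy).

□□r → □r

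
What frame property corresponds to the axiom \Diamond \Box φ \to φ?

symmetry

This is a form of the B axiom.
Its frame correspondent is symmetry — \forall x \forall y (Rxy \to Ryx).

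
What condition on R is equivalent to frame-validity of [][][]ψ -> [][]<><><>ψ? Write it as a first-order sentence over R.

forall x forall z (x R^2 z -> exists w (x R^3 w & z R^3 w))

This is a Sahlqvist (Geach-type) schema ◇^0□^3ψ → □^2◇^3ψ.
Minimal-valuation argument: fix x; take any y with xR^0y and any z with xR^2z. Set V(ψ) to the set of worlds R-reachable from y in exactly 3 steps. Then □^3ψ holds at y, so the antecedent holds at x; validity forces ◇^3ψ at z, giving a w with zR^3w and yR^3w.
First-order correspondent: forall x forall z (x R^2 z -> exists w (x R^3 w & z R^3 w)).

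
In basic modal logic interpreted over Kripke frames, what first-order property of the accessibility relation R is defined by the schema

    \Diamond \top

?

◇⊤ holds at w iff w has a successor, so frame-validity of ◇⊤ is exactly seriality. Equivalently via □ψ → ◇ψ:
Suppose □ψ→◇ψ is valid. At any x set V(ψ)=W. Then □ψ at x, so ◇ψ at x, so x has a successor.

Seriality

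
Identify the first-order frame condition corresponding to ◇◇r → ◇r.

transitivity: ∀x ∀y ∀z (Rxy ∧ Ryz → Rxz)

Replacing r by ¬r and contraposing gives the equivalent schema □r → □□r.
Suppose □r→□□r is valid. Take Rxy, Ryz and set V(r)={w : Rxw}. Then □r at x, so □□r at x, so □r at y, so r at z, i.e. Rxz.
Conversely, on a frame with transitivity the schema holds at every world under every valuation.
So the correspondent is transitivity.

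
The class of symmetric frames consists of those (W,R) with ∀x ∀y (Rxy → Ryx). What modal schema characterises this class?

q → □◇q

A defining formula is q → □◇q (the B axiom).
Suppose q→□◇q is valid. Take Rxy and set V(q)={x}. Then q at x, so □◇q at x, so ◇q at y, so some z with Ryz has q; z=x, i.e. Ryx.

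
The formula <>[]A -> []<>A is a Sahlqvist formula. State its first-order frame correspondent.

Convergence

Suppose ◇□A→□◇A is valid. Take Rxy, Rxz and set V(A)={w : Ryw}. Then □A at y so ◇□A at x, so □◇A at x, so ◇A at z, giving w with Rzw and Ryw.
Conversely, any frame satisfying forall x forall y forall z (Rxy & Rxz -> exists w (Ryw & Rzw)) validates the schema.
So the correspondent is convergence.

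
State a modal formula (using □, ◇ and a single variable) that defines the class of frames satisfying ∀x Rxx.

□ψ → ψ

The condition is reflexivity. The T schema □ψ → ψ defines it.
Suppose □ψ→ψ is valid. At any x set V(ψ)={w : Rxw}. Then □ψ holds at x, so ψ holds at x, i.e. Rxx.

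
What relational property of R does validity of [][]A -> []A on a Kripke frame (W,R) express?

density: forall x forall y (Rxy -> exists z (Rxz & Rzy))

Suppose □□A→□A is valid. Take Rxy and set V(A)={w : xR²w}. Then □□A at x, so □A at x, so A at y, i.e. ∃z(Rxz∧Rzy).
Conversely, any frame satisfying forall x forall y (Rxy -> exists z (Rxz & Rzy)) validates the schema.
Frame condition: forall x forall y (Rxy -> exists z (Rxz & Rzy)).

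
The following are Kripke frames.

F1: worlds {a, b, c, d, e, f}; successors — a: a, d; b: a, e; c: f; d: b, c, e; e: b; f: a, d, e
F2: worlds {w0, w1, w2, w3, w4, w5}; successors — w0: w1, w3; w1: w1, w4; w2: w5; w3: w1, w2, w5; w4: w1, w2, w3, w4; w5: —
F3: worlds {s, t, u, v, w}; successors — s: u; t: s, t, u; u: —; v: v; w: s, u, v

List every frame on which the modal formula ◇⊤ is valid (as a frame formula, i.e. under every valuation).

F1

The schema corresponds to seriality: ∀x ∃y Rxy.
F1: condition met.
F2: fails — world w5 has no successor.
F3: fails — world u has no successor.
Valid on: F1.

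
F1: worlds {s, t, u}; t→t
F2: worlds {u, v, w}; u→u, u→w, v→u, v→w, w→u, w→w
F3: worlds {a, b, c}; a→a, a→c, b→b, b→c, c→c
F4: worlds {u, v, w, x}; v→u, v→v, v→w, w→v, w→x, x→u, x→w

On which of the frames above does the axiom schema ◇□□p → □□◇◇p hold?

F1, F2, F3

Frame correspondent (Sahlqvist): ∀x ∀y ∀z ((xRy ∧ xR²z) → ∃w (yR²w ∧ zR²w)) — i.e. a generalized confluence (Geach) condition.
F1: satisfies the condition.
F2: satisfies the condition.
F3: satisfies the condition.
F4: fails — vRu, vR²u but no t with uR²t and uR²t.
Valid on: F1, F2, F3.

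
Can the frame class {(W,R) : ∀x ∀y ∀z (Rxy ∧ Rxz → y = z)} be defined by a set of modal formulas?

This is a Sahlqvist condition; the CD axiom ◇p → □p defines it.

Definable; ◇p → □p defines it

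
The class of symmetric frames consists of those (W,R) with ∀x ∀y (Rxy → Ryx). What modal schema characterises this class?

q → □◇q

A defining formula is q → □◇q (the B axiom).
Suppose q→□◇q is valid. Take Rxy and set V(q)={x}. Then q at x, so □◇q at x, so ◇q at y, so some z with Ryz has q; z=x, i.e. Ryx.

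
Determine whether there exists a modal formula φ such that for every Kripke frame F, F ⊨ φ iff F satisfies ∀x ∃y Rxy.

This is a Sahlqvist condition; the D axiom □q → ◇q defines it.
Suppose □q→◇q is valid. At any x set V(q)=W. Then □q at x, so ◇q at x, so x has a successor.

Yes, by □q → ◇q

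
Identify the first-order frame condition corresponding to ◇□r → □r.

the Euclidean property

This is a form of the 5 axiom.
Its frame correspondent is the Euclidean property — ∀x ∀y ∀z (Rxy ∧ Rxz → Ryz).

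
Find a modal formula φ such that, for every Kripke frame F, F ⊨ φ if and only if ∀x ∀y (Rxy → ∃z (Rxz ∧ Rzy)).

A defining formula is □□r → □r (the C4 axiom).
Suppose □□r→□r is valid. Take Rxy and set V(r)={w : xR²w}. Then □□r at x, so □r at x, so r at y, i.e. ∃z(Rxz∧Rzy).

□□r → □r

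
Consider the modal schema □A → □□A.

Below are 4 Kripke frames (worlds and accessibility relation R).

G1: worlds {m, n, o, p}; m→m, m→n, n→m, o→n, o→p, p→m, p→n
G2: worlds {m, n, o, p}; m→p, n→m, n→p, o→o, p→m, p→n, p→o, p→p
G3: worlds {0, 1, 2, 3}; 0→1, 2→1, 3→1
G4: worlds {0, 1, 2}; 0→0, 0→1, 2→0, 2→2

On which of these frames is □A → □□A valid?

G3

This is the axiom for transitivity; its first-order frame correspondent is ∀x ∀y ∀z (Rxy ∧ Ryz → Rxz).
G1: fails — Ron and Rnm but not Rom.
G2: fails — Rnp and Rpn but not Rnn.
G3: satisfies the condition.
G4: fails — R20 and R01 but not R21.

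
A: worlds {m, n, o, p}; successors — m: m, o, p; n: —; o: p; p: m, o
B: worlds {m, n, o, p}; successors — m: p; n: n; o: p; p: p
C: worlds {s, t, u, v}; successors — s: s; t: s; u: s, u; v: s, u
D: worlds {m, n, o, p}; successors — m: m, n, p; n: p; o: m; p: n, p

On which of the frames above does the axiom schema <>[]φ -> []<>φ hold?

B, C, D

Frame correspondent (Sahlqvist): forall x forall y forall z (Rxy & Rxz -> exists w (Ryw & Rzw)) — i.e. convergence.
A: fails — Rmo and Rmp but o and p have no common successor.
B: condition met.
C: condition met.
D: condition met.
Valid on: B, C, D.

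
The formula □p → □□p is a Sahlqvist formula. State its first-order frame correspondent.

Suppose □p→□□p is valid. Take Rxy, Ryz and set V(p)={w : Rxw}. Then □p at x, so □□p at x, so □p at y, so p at z, i.e. Rxz.

transitivity: ∀x ∀y ∀z (Rxy ∧ Ryz → Rxz)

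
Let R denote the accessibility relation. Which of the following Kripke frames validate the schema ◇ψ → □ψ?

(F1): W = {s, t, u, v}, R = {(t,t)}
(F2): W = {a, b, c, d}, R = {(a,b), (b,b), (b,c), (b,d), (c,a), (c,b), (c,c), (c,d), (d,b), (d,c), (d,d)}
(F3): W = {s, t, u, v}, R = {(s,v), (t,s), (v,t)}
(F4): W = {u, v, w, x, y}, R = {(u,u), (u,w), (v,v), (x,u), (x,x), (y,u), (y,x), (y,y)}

This is the axiom for partial functionality; its first-order frame correspondent is ∀x ∀y ∀z (Rxy ∧ Rxz → y = z).
(F1): ✓.
(F2): fails — b sees both b and c.
(F3): ✓.
(F4): fails — u sees both u and w.

(F1), (F3)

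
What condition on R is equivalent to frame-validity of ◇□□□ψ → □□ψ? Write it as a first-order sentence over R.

∀x ∀y ∀z ((xRy ∧ xR²z) → ∃w (yR³w ∧ z = w))

This is a Sahlqvist (Geach-type) schema ◇^1□^3ψ → □^2◇^0ψ.
Minimal-valuation argument: fix x; take any y with xR^1y and any z with xR^2z. Set V(ψ) to the set of worlds R-reachable from y in exactly 3 steps. Then □^3ψ holds at y, so the antecedent holds at x; validity forces ◇^0ψ at z, giving a w with zR^0w and yR^3w.
First-order correspondent: ∀x ∀y ∀z ((xRy ∧ xR²z) → ∃w (yR³w ∧ z = w)).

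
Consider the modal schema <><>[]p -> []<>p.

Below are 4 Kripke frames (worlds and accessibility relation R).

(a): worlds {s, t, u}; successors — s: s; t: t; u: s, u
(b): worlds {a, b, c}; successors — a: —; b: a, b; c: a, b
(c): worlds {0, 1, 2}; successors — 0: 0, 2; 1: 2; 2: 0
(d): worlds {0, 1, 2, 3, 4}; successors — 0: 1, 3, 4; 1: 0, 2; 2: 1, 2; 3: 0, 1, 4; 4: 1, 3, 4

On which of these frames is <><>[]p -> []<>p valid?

Frame correspondent (Sahlqvist): forall x forall y forall z ((x R^2 y & xRz) -> exists w (yRw & zRw)) — i.e. a generalized confluence (Geach) condition.
(a): holds.
(b): fails — bR²a, bRa but no w with aRw and aRw.
(c): holds.
(d): fails — 0R²0, 0R1 but no w with 0Rw and 1Rw.

(a), (c)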